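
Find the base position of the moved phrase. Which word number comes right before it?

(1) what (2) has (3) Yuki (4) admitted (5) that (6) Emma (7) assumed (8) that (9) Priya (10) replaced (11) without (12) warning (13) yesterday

10

The displaced element is "what" (word 1).
It is linked across 2 clause boundaries (that → that).
It functions as the direct object of "replaced", so the gap sits immediately after word 10 ("replaced").
Base order: Yuki has admitted that Emma assumed that Priya replaced what without warning yesterday.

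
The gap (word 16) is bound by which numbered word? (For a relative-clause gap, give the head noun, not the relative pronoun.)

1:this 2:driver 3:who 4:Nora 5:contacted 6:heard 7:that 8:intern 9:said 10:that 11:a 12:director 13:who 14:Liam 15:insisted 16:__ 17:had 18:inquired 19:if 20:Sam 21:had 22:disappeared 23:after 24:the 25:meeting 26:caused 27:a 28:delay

12

The gap at 16 is the subject of "inquired", inside a relative clause.
The relative pronoun is "who" (word 13); it is bound by the head noun immediately before it.
Its filler is the head noun "director", at word 12.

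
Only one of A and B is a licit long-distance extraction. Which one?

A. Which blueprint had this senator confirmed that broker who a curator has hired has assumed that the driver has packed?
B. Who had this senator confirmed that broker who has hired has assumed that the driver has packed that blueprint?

In B, the wh-phrase is extracted from inside a complex-NP island (relative clause) (introduced by "who"), which blocks movement.
In A, the extraction path crosses only that-complement boundaries, which are transparent.
So A is grammatical.

A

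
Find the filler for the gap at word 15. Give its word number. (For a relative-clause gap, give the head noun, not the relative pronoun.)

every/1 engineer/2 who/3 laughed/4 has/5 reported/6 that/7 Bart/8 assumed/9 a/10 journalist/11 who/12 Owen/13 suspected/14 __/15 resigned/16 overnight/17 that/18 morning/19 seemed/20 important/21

11

The gap at 15 is the subject of "resigned", inside a relative clause.
The relative pronoun is "who" (word 12); it is bound by the head noun immediately before it.
Its filler is the head noun "journalist", at word 11.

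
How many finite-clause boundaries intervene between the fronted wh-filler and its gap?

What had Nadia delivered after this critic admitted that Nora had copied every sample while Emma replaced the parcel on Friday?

0

"what" originates inside the matrix clause — no clause boundary is crossed.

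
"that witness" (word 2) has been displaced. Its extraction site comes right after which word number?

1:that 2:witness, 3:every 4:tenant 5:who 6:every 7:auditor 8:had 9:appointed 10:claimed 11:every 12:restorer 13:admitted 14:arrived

The displaced element is "that witness" (word 2).
It is linked across 2 clause boundaries (Ø → Ø).
It functions as the subject of "arrived", so the gap sits immediately after word 13 ("admitted").
Base order: Every tenant who every auditor had appointed claimed every restorer admitted that that witness arrived.

13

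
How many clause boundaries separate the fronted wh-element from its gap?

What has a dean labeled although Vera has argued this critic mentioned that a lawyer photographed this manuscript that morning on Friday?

"what" originates inside the matrix clause — no clause boundary is crossed.

0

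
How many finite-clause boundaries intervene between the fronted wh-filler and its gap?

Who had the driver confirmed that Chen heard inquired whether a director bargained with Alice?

"who" is extracted from the subject of "inquired".
Boundaries crossed, outermost first: [that], [Ø] — 2 in total.

2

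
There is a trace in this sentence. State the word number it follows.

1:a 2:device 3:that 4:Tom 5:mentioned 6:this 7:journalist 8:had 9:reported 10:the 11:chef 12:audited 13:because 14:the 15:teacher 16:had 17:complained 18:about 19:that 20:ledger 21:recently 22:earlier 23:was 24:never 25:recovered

12

The displaced element is "a device" (word 2).
It is linked across 2 clause boundaries (Ø → Ø).
It functions as the direct object of "audited", so the gap sits immediately after word 12 ("audited").
Base order: Tom mentioned this journalist had reported the chef audited a device because the teacher had complained about that ledger recently earlier.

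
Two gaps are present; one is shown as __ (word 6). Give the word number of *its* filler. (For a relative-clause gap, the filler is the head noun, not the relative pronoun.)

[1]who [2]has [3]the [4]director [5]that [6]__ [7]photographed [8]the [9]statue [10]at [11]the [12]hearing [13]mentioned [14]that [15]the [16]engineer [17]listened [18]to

The marked gap is inside the relative clause, the subject of "photographed".
Its filler is the head noun "director" (via "that"), at word 4.
(The other dependency links word 1 to a gap after word 18.)

4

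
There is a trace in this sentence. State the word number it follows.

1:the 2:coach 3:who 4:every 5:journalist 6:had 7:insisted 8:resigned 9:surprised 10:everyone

The displaced element is "the coach" (word 2).
It is linked across 1 clause boundary (Ø).
It functions as the subject of "resigned", so the gap sits immediately after word 7 ("insisted").
Base order: Every journalist had insisted that the coach resigned.

7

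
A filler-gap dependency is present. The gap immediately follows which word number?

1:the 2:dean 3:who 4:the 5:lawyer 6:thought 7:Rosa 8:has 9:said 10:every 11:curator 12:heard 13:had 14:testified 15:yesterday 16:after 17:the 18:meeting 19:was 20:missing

12

The displaced element is "the dean" (word 2).
It is linked across 3 clause boundaries (Ø → Ø → Ø).
It functions as the subject of "testified", so the gap sits immediately after word 12 ("heard").
Base order: The lawyer thought Rosa has said every curator heard the dean had testified yesterday after the meeting.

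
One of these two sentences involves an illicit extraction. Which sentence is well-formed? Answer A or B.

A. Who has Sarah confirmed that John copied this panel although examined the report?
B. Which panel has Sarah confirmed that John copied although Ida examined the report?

B

In A, the wh-phrase is extracted from inside an adjunct island (introduced by "although"), which blocks movement.
In B, the extraction path crosses only that-complement boundaries, which are transparent.
So B is grammatical.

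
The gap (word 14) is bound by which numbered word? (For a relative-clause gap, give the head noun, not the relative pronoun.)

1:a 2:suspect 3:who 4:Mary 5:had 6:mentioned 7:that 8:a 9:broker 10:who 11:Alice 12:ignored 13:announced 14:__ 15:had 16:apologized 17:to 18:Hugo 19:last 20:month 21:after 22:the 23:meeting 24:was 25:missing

2

The gap at 14 is the subject of "apologized", inside a relative clause.
The relative pronoun is "who" (word 3); it is bound by the head noun immediately before it.
Its filler is the head noun "suspect", at word 2.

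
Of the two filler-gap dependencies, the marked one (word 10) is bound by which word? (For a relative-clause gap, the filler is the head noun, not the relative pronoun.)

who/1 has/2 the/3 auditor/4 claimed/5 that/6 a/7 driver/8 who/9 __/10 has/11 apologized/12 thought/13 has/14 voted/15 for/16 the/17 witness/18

The marked gap is inside the relative clause, the subject of "apologized".
Its filler is the head noun "driver" (via "who"), at word 8.
(The other dependency links word 1 to a gap after word 13.)

8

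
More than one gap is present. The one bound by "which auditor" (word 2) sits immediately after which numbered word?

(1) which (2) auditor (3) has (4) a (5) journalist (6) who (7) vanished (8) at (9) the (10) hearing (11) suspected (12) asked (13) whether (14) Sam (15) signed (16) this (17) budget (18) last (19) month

11

The displaced element is "which auditor" (word 2).
It is linked across 1 clause boundary (Ø).
It functions as the subject of "asked", so the gap sits immediately after word 11 ("suspected").
Base order: A journalist who vanished at the hearing has suspected that which auditor asked whether Sam signed this budget last month.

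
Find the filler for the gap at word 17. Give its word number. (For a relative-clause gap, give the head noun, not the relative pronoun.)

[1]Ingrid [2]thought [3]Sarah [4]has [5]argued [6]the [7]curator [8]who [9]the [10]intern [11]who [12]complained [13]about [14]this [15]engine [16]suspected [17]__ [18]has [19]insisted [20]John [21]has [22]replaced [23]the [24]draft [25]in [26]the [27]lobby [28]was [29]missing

7

The gap at 17 is the subject of "insisted", inside a relative clause.
The relative pronoun is "who" (word 8); it is bound by the head noun immediately before it.
Its filler is the head noun "curator", at word 7.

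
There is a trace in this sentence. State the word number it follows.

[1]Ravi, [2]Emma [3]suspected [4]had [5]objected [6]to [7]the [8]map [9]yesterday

The displaced element is "Ravi" (word 1).
It is linked across 1 clause boundary (Ø).
It functions as the subject of "objected", so the gap sits immediately after word 3 ("suspected").
Base order: Emma suspected that Ravi had objected to the map yesterday.

3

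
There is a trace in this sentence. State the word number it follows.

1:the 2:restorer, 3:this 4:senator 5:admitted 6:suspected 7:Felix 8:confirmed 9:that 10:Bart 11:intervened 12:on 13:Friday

5

The displaced element is "the restorer" (word 2).
It is linked across 1 clause boundary (Ø).
It functions as the subject of "suspected", so the gap sits immediately after word 5 ("admitted").
Base order: This senator admitted that the restorer suspected Felix confirmed that Bart intervened on Friday.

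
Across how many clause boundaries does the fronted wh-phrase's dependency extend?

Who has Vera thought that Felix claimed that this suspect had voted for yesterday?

2

"who" is extracted from the PP object of "voted".
Boundaries crossed, outermost first: [that], [that] — 2 in total.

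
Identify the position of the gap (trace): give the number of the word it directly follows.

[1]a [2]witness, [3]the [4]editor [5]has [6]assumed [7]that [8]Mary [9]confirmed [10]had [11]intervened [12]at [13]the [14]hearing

9

The displaced element is "a witness" (word 2).
It is linked across 2 clause boundaries (that → Ø).
It functions as the subject of "intervened", so the gap sits immediately after word 9 ("confirmed").
Base order: The editor has assumed that Mary confirmed that a witness had intervened at the hearing.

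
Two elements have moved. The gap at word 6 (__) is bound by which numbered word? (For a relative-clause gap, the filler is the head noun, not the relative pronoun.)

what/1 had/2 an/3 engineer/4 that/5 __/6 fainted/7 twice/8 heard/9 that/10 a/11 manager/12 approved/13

4

The marked gap is inside the relative clause, the subject of "fainted".
Its filler is the head noun "engineer" (via "that"), at word 4.
(The other dependency links word 1 to a gap after word 13.)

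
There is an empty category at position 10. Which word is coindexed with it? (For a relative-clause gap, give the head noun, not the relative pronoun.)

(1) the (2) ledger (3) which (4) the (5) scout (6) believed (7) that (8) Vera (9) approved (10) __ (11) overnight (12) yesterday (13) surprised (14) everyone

The gap at 10 is the object of "approved", inside a relative clause.
The relative pronoun is "which" (word 3); it is bound by the head noun immediately before it.
Its filler is the head noun "ledger", at word 2.

2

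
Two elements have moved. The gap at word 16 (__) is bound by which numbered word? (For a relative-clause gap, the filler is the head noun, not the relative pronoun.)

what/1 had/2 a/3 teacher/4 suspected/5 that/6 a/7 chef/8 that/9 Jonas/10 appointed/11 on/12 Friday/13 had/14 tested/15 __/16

The marked gap is the direct object of "tested".
Its filler is the fronted wh-phrase "what", at word 1.
(The other dependency links word 8 to a gap after word 11.)

1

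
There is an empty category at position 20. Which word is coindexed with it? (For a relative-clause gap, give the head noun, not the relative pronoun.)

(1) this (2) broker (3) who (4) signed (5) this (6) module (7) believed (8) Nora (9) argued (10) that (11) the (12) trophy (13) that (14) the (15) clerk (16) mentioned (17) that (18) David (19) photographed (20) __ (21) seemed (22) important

The gap at 20 is the object of "photographed", inside a relative clause.
The relative pronoun is "that" (word 13); it is bound by the head noun immediately before it.
Its filler is the head noun "trophy", at word 12.

12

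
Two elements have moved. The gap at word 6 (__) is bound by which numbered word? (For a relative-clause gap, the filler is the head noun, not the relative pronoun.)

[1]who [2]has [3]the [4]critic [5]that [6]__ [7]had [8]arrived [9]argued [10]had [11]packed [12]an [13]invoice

4

The marked gap is inside the relative clause, the subject of "arrived".
Its filler is the head noun "critic" (via "that"), at word 4.
(The other dependency links word 1 to a gap after word 9.)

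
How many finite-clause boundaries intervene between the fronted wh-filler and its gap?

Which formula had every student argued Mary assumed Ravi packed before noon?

2

"which formula" is extracted from the object of "packed".
Boundaries crossed, outermost first: [Ø], [Ø] — 2 in total.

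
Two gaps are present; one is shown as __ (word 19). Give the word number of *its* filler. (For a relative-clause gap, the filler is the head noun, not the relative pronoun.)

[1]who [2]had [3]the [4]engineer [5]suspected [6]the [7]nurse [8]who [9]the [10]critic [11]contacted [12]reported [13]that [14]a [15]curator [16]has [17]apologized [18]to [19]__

1

The marked gap is the object of the preposition "to" of "apologized".
Its filler is the fronted wh-phrase "who", at word 1.
(The other dependency links word 7 to a gap after word 11.)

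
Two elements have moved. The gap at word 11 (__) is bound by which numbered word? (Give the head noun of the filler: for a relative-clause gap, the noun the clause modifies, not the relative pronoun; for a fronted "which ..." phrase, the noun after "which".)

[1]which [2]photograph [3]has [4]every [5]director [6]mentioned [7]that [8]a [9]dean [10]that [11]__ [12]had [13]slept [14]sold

9

The marked gap is inside the relative clause, the subject of "slept".
Its filler is the head noun "dean" (via "that"), at word 9.
(The other dependency links word 2 to a gap after word 14.)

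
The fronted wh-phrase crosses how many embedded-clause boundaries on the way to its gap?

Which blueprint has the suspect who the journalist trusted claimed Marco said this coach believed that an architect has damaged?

3

"which blueprint" is extracted from the object of "damaged".
Boundaries crossed, outermost first: [Ø], [Ø], [that] — 3 in total.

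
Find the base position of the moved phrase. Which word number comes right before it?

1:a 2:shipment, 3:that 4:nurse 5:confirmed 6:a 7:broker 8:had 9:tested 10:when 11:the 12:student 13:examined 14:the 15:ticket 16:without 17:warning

9

The displaced element is "a shipment" (word 2).
It is linked across 1 clause boundary (Ø).
It functions as the direct object of "tested", so the gap sits immediately after word 9 ("tested").
Base order: That nurse confirmed a broker had tested a shipment when the student examined the ticket without warning.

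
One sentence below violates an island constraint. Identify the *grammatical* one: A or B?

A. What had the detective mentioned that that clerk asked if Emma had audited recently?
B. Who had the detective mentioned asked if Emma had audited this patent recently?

In A, the wh-phrase is extracted from inside a wh-island (introduced by "if"), which blocks movement.
In B, the extraction path crosses only that-complement boundaries, which are transparent.
So B is grammatical.

B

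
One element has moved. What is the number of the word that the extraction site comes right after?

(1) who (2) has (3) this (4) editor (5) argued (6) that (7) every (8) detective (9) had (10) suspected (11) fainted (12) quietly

The displaced element is "who" (word 1).
It is linked across 2 clause boundaries (that → Ø).
It functions as the subject of "fainted", so the gap sits immediately after word 10 ("suspected").
Base order: This editor has argued that every detective had suspected that who fainted quietly.

10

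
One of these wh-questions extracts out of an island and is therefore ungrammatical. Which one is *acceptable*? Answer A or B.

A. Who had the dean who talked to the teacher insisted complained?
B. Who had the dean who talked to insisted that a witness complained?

A

In B, the wh-phrase is extracted from inside a complex-NP island (relative clause) (introduced by "who"), which blocks movement.
In A, the extraction path crosses only that-complement boundaries, which are transparent.
So A is grammatical.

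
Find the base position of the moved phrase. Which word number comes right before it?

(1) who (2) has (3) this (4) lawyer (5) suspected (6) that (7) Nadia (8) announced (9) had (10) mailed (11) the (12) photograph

8

The displaced element is "who" (word 1).
It is linked across 2 clause boundaries (that → Ø).
It functions as the subject of "mailed", so the gap sits immediately after word 8 ("announced").
Base order: This lawyer has suspected that Nadia announced that who had mailed the photograph.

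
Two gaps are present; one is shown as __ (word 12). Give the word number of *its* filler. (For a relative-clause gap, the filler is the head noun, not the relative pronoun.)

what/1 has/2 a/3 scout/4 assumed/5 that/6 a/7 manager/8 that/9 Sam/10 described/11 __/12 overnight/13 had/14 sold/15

The marked gap is inside the relative clause, the direct object of "described".
Its filler is the head noun "manager" (via "that"), at word 8.
(The other dependency links word 1 to a gap after word 15.)

8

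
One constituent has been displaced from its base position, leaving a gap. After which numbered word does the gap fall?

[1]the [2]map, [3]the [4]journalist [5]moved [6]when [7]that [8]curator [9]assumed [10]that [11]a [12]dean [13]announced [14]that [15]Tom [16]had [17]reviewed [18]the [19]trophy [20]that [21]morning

5

The displaced element is "the map" (word 2).
It functions as the direct object of "moved", so the gap sits immediately after word 5 ("moved").
Base order: The journalist moved the map when that curator assumed that a dean announced that Tom had reviewed the trophy that morning.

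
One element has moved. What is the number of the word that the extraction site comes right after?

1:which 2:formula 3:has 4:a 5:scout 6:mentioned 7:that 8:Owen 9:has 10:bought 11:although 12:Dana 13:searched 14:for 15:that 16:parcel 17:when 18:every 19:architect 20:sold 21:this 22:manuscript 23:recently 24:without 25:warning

10

The displaced element is "which formula" (word 2).
It is linked across 1 clause boundary (that).
It functions as the direct object of "bought", so the gap sits immediately after word 10 ("bought").
Base order: A scout has mentioned that Owen has bought which formula although Dana searched for that parcel when every architect sold this manuscript recently without warning.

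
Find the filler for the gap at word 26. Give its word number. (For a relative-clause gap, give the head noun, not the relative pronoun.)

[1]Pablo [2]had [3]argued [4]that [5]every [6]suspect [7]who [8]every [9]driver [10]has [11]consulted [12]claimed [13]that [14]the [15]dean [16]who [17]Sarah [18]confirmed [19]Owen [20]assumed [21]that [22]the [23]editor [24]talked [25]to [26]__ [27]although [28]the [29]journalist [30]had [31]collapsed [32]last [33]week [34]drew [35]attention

The gap at 26 is the prepositional object of "talked", inside a relative clause.
The relative pronoun is "who" (word 16); it is bound by the head noun immediately before it.
Its filler is the head noun "dean", at word 15.

15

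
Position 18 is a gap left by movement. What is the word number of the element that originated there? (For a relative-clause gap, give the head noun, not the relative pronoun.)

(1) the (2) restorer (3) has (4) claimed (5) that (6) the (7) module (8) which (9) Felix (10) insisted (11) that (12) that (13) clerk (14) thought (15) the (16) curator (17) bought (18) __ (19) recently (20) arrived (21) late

7

The gap at 18 is the object of "bought", inside a relative clause.
The relative pronoun is "which" (word 8); it is bound by the head noun immediately before it.
Its filler is the head noun "module", at word 7.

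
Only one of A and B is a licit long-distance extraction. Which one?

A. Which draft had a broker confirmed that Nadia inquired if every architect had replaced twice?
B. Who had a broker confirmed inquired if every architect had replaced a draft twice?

In A, the wh-phrase is extracted from inside a wh-island (introduced by "if"), which blocks movement.
In B, the extraction path crosses only that-complement boundaries, which are transparent.
So B is grammatical.

B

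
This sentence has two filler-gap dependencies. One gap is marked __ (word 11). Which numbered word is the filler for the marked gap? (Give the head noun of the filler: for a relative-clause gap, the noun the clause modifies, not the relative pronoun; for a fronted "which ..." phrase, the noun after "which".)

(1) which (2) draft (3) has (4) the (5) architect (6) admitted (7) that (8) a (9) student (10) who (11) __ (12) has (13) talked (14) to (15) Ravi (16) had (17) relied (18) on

9

The marked gap is inside the relative clause, the subject of "talked".
Its filler is the head noun "student" (via "who"), at word 9.
(The other dependency links word 2 to a gap after word 18.)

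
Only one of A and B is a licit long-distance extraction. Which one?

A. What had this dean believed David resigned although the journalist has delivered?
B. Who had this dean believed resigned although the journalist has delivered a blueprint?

B

In A, the wh-phrase is extracted from inside an adjunct island (introduced by "although"), which blocks movement.
In B, the extraction path crosses only that-complement boundaries, which are transparent.
So B is grammatical.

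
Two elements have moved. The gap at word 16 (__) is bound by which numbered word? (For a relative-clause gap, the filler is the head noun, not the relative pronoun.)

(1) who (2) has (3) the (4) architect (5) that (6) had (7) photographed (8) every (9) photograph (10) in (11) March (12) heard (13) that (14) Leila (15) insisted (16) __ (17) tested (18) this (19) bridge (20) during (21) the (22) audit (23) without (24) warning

The marked gap is the subject of "tested".
Its filler is the fronted wh-phrase "who", at word 1.
(The other dependency links word 4 to a gap after word 5.)

1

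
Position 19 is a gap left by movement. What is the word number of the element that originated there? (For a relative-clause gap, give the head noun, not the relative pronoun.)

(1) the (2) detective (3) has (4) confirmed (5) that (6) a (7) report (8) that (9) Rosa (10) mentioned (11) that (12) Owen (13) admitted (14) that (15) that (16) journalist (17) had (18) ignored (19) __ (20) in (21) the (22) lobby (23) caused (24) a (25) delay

The gap at 19 is the object of "ignored", inside a relative clause.
The relative pronoun is "that" (word 8); it is bound by the head noun immediately before it.
Its filler is the head noun "report", at word 7.

7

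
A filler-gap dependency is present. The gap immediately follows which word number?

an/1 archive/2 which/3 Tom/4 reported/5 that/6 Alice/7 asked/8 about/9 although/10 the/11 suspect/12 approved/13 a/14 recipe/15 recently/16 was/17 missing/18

The displaced element is "an archive" (word 2).
It is linked across 1 clause boundary (that).
It functions as the object of the preposition "about" of "asked", so the gap sits immediately after word 9 ("about").
Base order: Tom reported that Alice asked about an archive although the suspect approved a recipe recently.

9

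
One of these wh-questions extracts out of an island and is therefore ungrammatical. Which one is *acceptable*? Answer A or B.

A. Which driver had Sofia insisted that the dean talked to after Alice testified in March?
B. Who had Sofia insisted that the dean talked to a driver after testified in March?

A

In B, the wh-phrase is extracted from inside an adjunct island (introduced by "after"), which blocks movement.
In A, the extraction path crosses only that-complement boundaries, which are transparent.
So A is grammatical.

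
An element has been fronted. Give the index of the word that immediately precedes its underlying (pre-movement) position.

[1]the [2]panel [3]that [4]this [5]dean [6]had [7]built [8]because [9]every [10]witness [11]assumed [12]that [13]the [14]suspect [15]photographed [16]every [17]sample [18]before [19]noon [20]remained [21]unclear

The displaced element is "the panel" (word 2).
It functions as the direct object of "built", so the gap sits immediately after word 7 ("built").
Base order: This dean had built the panel because every witness assumed that the suspect photographed every sample before noon.

7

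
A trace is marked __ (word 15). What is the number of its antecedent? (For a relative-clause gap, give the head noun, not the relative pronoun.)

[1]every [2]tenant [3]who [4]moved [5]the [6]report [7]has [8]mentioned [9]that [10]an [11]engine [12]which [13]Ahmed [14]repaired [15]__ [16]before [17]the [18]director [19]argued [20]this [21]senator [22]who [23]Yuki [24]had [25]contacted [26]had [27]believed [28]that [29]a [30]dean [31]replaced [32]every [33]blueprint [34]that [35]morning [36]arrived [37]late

The gap at 15 is the object of "repaired", inside a relative clause.
The relative pronoun is "which" (word 12); it is bound by the head noun immediately before it.
Its filler is the head noun "engine", at word 11.

11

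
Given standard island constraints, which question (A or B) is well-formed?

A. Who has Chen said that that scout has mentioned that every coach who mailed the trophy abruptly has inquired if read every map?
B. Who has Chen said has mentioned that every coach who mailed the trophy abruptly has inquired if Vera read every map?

B

In A, the wh-phrase is extracted from inside a wh-island (introduced by "if"), which blocks movement.
In B, the extraction path crosses only that-complement boundaries, which are transparent.
So B is grammatical.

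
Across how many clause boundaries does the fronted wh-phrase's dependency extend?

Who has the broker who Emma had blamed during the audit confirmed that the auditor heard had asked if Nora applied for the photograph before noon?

"who" is extracted from the subject of "asked".
Boundaries crossed, outermost first: [that], [Ø] — 2 in total.

2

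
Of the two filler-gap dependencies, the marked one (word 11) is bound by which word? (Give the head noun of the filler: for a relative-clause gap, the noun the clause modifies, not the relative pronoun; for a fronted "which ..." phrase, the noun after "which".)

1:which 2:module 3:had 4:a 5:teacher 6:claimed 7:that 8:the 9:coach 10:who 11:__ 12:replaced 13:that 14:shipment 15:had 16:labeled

The marked gap is inside the relative clause, the subject of "replaced".
Its filler is the head noun "coach" (via "who"), at word 9.
(The other dependency links word 2 to a gap after word 16.)

9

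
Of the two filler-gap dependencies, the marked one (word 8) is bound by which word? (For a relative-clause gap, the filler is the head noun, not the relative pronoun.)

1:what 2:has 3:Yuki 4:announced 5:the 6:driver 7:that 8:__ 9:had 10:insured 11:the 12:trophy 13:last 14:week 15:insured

The marked gap is inside the relative clause, the subject of "insured".
Its filler is the head noun "driver" (via "that"), at word 6.
(The other dependency links word 1 to a gap after word 15.)

6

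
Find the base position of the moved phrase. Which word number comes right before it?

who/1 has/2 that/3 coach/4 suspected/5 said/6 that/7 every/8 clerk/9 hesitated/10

5

The displaced element is "who" (word 1).
It is linked across 1 clause boundary (Ø).
It functions as the subject of "said", so the gap sits immediately after word 5 ("suspected").
Base order: That coach has suspected that who said that every clerk hesitated.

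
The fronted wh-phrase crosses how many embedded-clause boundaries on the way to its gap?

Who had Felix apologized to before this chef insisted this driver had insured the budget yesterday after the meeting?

0

"who" originates inside the matrix clause — no clause boundary is crossed.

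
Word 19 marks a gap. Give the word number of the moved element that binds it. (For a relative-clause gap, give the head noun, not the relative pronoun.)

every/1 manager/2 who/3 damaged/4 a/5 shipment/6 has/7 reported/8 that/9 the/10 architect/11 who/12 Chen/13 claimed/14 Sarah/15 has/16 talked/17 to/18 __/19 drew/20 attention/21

The gap at 19 is the prepositional object of "talked", inside a relative clause.
The relative pronoun is "who" (word 12); it is bound by the head noun immediately before it.
Its filler is the head noun "architect", at word 11.

11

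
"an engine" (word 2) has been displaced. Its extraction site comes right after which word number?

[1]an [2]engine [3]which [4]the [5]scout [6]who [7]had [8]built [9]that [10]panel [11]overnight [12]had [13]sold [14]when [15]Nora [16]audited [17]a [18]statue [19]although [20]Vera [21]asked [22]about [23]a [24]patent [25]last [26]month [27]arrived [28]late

13

The displaced element is "an engine" (word 2).
It functions as the direct object of "sold", so the gap sits immediately after word 13 ("sold").
Base order: The scout who had built that panel overnight had sold an engine when Nora audited a statue although Vera asked about a patent last month.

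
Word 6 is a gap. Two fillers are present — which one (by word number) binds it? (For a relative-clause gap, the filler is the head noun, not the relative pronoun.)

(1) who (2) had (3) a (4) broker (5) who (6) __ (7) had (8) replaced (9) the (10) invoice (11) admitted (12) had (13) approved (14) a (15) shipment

The marked gap is inside the relative clause, the subject of "replaced".
Its filler is the head noun "broker" (via "who"), at word 4.
(The other dependency links word 1 to a gap after word 11.)

4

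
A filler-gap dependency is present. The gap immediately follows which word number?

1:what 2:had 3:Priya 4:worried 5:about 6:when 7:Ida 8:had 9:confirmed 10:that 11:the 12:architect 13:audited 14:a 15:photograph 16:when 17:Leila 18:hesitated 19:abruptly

The displaced element is "what" (word 1).
It functions as the object of the preposition "about" of "worried", so the gap sits immediately after word 5 ("about").
Base order: Priya had worried about what when Ida had confirmed that the architect audited a photograph when Leila hesitated abruptly.

5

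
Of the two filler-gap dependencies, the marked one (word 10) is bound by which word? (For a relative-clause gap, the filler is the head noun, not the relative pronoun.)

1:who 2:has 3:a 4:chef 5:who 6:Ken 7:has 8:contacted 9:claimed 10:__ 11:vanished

1

The marked gap is the subject of "vanished".
Its filler is the fronted wh-phrase "who", at word 1.
(The other dependency links word 4 to a gap after word 8.)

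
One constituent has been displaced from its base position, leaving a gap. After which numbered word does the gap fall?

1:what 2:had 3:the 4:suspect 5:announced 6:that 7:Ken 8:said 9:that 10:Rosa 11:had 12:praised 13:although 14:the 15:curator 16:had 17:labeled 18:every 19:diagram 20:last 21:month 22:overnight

The displaced element is "what" (word 1).
It is linked across 2 clause boundaries (that → that).
It functions as the direct object of "praised", so the gap sits immediately after word 12 ("praised").
Base order: The suspect had announced that Ken said that Rosa had praised what although the curator had labeled every diagram last month overnight.

12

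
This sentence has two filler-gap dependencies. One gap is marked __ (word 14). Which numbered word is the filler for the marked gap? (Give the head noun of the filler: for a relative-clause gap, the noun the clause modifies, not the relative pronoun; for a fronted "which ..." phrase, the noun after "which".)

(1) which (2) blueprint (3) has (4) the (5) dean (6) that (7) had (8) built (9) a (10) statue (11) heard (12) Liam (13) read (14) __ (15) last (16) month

The marked gap is the direct object of "read".
Its filler is the fronted wh-phrase "which blueprint", at word 2.
(The other dependency links word 5 to a gap after word 6.)

2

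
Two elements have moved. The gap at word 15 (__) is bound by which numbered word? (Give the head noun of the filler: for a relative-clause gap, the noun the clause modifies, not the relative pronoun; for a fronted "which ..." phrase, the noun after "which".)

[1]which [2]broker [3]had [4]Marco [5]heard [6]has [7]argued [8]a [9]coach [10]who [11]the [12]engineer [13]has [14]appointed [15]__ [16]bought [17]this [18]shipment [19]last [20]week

The marked gap is inside the relative clause, the direct object of "appointed".
Its filler is the head noun "coach" (via "who"), at word 9.
(The other dependency links word 2 to a gap after word 5.)

9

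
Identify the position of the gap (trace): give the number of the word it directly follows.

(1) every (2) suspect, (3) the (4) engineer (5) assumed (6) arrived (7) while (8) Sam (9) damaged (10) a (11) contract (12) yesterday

The displaced element is "every suspect" (word 2).
It is linked across 1 clause boundary (Ø).
It functions as the subject of "arrived", so the gap sits immediately after word 5 ("assumed").
Base order: The engineer assumed that every suspect arrived while Sam damaged a contract yesterday.

5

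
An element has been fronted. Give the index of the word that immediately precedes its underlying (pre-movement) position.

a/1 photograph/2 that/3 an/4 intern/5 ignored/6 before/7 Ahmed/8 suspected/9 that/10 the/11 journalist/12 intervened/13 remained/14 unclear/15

The displaced element is "a photograph" (word 2).
It functions as the direct object of "ignored", so the gap sits immediately after word 6 ("ignored").
Base order: An intern ignored a photograph before Ahmed suspected that the journalist intervened.

6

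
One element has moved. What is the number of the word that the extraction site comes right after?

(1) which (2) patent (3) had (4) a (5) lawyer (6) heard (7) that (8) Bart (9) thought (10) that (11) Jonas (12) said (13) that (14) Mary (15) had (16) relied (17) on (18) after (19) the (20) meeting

17

The displaced element is "which patent" (word 2).
It is linked across 3 clause boundaries (that → that → that).
It functions as the object of the preposition "on" of "relied", so the gap sits immediately after word 17 ("on").
Base order: A lawyer had heard that Bart thought that Jonas said that Mary had relied on which patent after the meeting.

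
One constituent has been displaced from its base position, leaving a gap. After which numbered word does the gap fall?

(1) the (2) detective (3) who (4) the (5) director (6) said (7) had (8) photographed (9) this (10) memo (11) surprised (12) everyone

The displaced element is "the detective" (word 2).
It is linked across 1 clause boundary (Ø).
It functions as the subject of "photographed", so the gap sits immediately after word 6 ("said").
Base order: The director said that the detective had photographed this memo.

6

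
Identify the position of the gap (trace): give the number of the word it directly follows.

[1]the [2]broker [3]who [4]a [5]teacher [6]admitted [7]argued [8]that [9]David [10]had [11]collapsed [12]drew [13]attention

The displaced element is "the broker" (word 2).
It is linked across 1 clause boundary (Ø).
It functions as the subject of "argued", so the gap sits immediately after word 6 ("admitted").
Base order: A teacher admitted the broker argued that David had collapsed.

6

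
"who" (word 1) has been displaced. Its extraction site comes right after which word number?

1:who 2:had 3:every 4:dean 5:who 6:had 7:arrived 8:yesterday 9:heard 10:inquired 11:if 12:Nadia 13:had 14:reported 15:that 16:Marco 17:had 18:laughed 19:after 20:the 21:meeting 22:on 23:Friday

The displaced element is "who" (word 1).
It is linked across 1 clause boundary (Ø).
It functions as the subject of "inquired", so the gap sits immediately after word 9 ("heard").
Base order: Every dean who had arrived yesterday had heard that who inquired if Nadia had reported that Marco had laughed after the meeting on Friday.

9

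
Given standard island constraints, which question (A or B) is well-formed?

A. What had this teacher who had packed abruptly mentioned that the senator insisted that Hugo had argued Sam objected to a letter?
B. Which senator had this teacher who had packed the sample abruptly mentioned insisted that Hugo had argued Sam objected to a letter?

In A, the wh-phrase is extracted from inside a complex-NP island (relative clause) (introduced by "who"), which blocks movement.
In B, the extraction path crosses only that-complement boundaries, which are transparent.
So B is grammatical.

B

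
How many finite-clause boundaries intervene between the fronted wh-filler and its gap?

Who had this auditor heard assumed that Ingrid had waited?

1

"who" is extracted from the subject of "assumed".
Boundaries crossed, outermost first: [Ø] — 1 in total.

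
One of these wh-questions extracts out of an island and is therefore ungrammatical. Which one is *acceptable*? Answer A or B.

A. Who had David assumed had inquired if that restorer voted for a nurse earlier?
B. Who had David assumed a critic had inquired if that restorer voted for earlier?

A

In B, the wh-phrase is extracted from inside a wh-island (introduced by "if"), which blocks movement.
In A, the extraction path crosses only that-complement boundaries, which are transparent.
So A is grammatical.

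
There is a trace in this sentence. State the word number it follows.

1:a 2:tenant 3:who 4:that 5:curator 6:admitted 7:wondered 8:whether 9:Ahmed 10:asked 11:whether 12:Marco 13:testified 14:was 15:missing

The displaced element is "a tenant" (word 2).
It is linked across 1 clause boundary (Ø).
It functions as the subject of "wondered", so the gap sits immediately after word 6 ("admitted").
Base order: That curator admitted that a tenant wondered whether Ahmed asked whether Marco testified.

6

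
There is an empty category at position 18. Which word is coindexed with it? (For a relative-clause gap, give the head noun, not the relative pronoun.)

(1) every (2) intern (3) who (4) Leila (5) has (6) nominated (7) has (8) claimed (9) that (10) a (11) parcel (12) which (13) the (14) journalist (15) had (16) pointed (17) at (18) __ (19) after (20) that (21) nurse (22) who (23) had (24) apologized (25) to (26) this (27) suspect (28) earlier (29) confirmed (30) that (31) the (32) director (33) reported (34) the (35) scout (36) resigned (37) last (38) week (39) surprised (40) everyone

The gap at 18 is the prepositional object of "pointed", inside a relative clause.
The relative pronoun is "which" (word 12); it is bound by the head noun immediately before it.
Its filler is the head noun "parcel", at word 11.

11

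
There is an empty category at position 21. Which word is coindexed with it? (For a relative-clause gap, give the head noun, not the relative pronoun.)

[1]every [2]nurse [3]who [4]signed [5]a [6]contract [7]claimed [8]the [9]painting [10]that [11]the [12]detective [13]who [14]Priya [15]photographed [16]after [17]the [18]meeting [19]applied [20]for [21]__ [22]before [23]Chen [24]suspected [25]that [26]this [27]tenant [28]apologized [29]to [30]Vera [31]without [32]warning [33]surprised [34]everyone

9

The gap at 21 is the prepositional object of "applied", inside a relative clause.
The relative pronoun is "that" (word 10); it is bound by the head noun immediately before it.
Its filler is the head noun "painting", at word 9.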